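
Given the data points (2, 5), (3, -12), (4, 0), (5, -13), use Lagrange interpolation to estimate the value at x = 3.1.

Lagrange interpolation formula:
P(x) = Σ yᵢ × Lᵢ(x)
where Lᵢ(x) = Π_{j≠i} (x - xⱼ)/(xᵢ - xⱼ)

L_0(3.1) = (3.1 - 3)/(2 - 3) × (3.1 - 4)/(2 - 4) × (3.1 - 5)/(2 - 5) = -0.028500
L_1(3.1) = (3.1 - 2)/(3 - 2) × (3.1 - 4)/(3 - 4) × (3.1 - 5)/(3 - 5) = 0.940500
L_2(3.1) = (3.1 - 2)/(4 - 2) × (3.1 - 3)/(4 - 3) × (3.1 - 5)/(4 - 5) = 0.104500
L_3(3.1) = (3.1 - 2)/(5 - 2) × (3.1 - 3)/(5 - 3) × (3.1 - 4)/(5 - 4) = -0.016500

P(3.1) = 5×L_0(3.1) + (-12)×L_1(3.1) + 0×L_2(3.1) + (-13)×L_3(3.1)
P(3.1) = -11.214000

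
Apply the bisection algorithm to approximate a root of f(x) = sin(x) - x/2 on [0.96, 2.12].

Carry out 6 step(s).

f(x) = sin(x) - x/2
Initial interval: [0.96, 2.12]

Iteration 1:
  c_1 = (0.960000 + 2.120000)/2 = 1.540000
  f(c_1) = f(1.540000) = 0.229526
  f(a) × f(c) ≥ 0, new interval: [1.540000, 2.120000]
Iteration 2:
  c_2 = (1.540000 + 2.120000)/2 = 1.830000
  f(c_2) = f(1.830000) = 0.051594
  f(a) × f(c) ≥ 0, new interval: [1.830000, 2.120000]
Iteration 3:
  c_3 = (1.830000 + 2.120000)/2 = 1.975000
  f(c_3) = f(1.975000) = -0.068084
  f(a) × f(c) < 0, new interval: [1.830000, 1.975000]
Iteration 4:
  c_4 = (1.830000 + 1.975000)/2 = 1.902500
  f(c_4) = f(1.902500) = -0.005761
  f(a) × f(c) < 0, new interval: [1.830000, 1.902500]
Iteration 5:
  c_5 = (1.830000 + 1.902500)/2 = 1.866250
  f(c_5) = f(1.866250) = 0.023545
  f(a) × f(c) ≥ 0, new interval: [1.866250, 1.902500]
Iteration 6:
  c_6 = (1.866250 + 1.902500)/2 = 1.884375
  f(c_6) = f(1.884375) = 0.009048
  f(a) × f(c) ≥ 0, new interval: [1.884375, 1.902500]

After 6 iteration(s), the approximation is c_6 = 1.884375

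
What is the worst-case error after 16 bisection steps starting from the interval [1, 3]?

Bisection error bound: |error| ≤ (b-a)/2^n
|error| ≤ (3 - 1)/2^16 = 2/2^16
|error| ≤ 0.0000305176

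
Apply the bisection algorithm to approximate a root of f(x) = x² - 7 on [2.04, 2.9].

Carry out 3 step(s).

f(x) = x² - 7
Initial interval: [2.04, 2.9]

Iteration 1:
  c_1 = (2.040000 + 2.900000)/2 = 2.470000
  f(c_1) = f(2.470000) = -0.899100
  f(a) × f(c) ≥ 0, new interval: [2.470000, 2.900000]
Iteration 2:
  c_2 = (2.470000 + 2.900000)/2 = 2.685000
  f(c_2) = f(2.685000) = 0.209225
  f(a) × f(c) < 0, new interval: [2.470000, 2.685000]
Iteration 3:
  c_3 = (2.470000 + 2.685000)/2 = 2.577500
  f(c_3) = f(2.577500) = -0.356494
  f(a) × f(c) ≥ 0, new interval: [2.577500, 2.685000]

After 3 iteration(s), the approximation is c_3 = 2.577500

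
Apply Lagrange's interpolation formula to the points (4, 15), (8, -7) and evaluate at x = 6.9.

Lagrange interpolation formula:
P(x) = Σ yᵢ × Lᵢ(x)
where Lᵢ(x) = Π_{j≠i} (x - xⱼ)/(xᵢ - xⱼ)

L_0(6.9) = (6.9 - 8)/(4 - 8) = 0.275000
L_1(6.9) = (6.9 - 4)/(8 - 4) = 0.725000

P(6.9) = 15×L_0(6.9) + (-7)×L_1(6.9)
P(6.9) = -0.950000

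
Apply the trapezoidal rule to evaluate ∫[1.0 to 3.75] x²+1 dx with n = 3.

f(x) = x²+1
a = 1.0, b = 3.75, n = 3
h = (b - a)/n = 0.916667

Trapezoidal rule: (h/2)[f(x₀) + 2f(x₁) + 2f(x₂) + ... + f(xₙ)]

x_0 = 1.0000, f(x_0) = 2.000000, coefficient = 1
x_1 = 1.9167, f(x_1) = 4.673611, coefficient = 2
x_2 = 2.8333, f(x_2) = 9.027778, coefficient = 2
x_3 = 3.7500, f(x_3) = 15.062500, coefficient = 1

I ≈ (0.916667/2) × 44.465278 = 20.379919
Exact value: 19.994792
Error: 0.385127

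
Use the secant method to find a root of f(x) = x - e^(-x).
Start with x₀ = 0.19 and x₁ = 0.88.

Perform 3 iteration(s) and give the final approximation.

f(x) = x - e^(-x)
x₀ = 0.19, x₁ = 0.88

Secant formula: x_{n+1} = x_n - f(x_n)(x_n - x_{n-1})/(f(x_n) - f(x_{n-1}))

Iteration 1:
  f(0.190000) = -0.636959
  f(0.880000) = 0.465217
  x_2 = 0.880000 - 0.465217×(0.880000 - 0.190000)/(0.465217 - (-0.636959))
       = 0.588758
Iteration 2:
  f(0.880000) = 0.465217
  f(0.588758) = 0.033742
  x_3 = 0.588758 - 0.033742×(0.588758 - 0.880000)/(0.033742 - 0.465217)
       = 0.565983
Iteration 3:
  f(0.588758) = 0.033742
  f(0.565983) = -0.001819
  x_4 = 0.565983 - (-0.001819)×(0.565983 - 0.588758)/(-0.001819 - 0.033742)
       = 0.567148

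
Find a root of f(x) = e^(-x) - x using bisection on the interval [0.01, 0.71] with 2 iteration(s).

f(x) = e^(-x) - x
Initial interval: [0.01, 0.71]

Iteration 1:
  c_1 = (0.010000 + 0.710000)/2 = 0.360000
  f(c_1) = f(0.360000) = 0.337676
  f(a) × f(c) ≥ 0, new interval: [0.360000, 0.710000]
Iteration 2:
  c_2 = (0.360000 + 0.710000)/2 = 0.535000
  f(c_2) = f(0.535000) = 0.050669
  f(a) × f(c) ≥ 0, new interval: [0.535000, 0.710000]

After 2 iteration(s), the approximation is c_2 = 0.535000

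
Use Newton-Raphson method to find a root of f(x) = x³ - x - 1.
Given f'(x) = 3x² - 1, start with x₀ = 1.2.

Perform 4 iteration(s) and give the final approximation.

f(x) = x³ - x - 1
f'(x) = 3x² - 1
x₀ = 1.2

Newton-Raphson formula: x_{n+1} = x_n - f(x_n)/f'(x_n)

Iteration 1:
  f(1.200000) = -0.472000
  f'(1.200000) = 3.320000
  x_1 = 1.200000 - (-0.472000)/3.320000 = 1.342169
Iteration 2:
  f(1.342169) = 0.075636
  f'(1.342169) = 4.404250
  x_2 = 1.342169 - 0.075636/4.404250 = 1.324995
Iteration 3:
  f(1.324995) = 0.001182
  f'(1.324995) = 4.266837
  x_3 = 1.324995 - 0.001182/4.266837 = 1.324718
Iteration 4:
  f(1.324718) = 0.000000
  f'(1.324718) = 4.264634
  x_4 = 1.324718 - 0.000000/4.264634 = 1.324718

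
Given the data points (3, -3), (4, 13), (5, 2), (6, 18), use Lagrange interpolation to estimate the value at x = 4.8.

Lagrange interpolation formula:
P(x) = Σ yᵢ × Lᵢ(x)
where Lᵢ(x) = Π_{j≠i} (x - xⱼ)/(xᵢ - xⱼ)

L_0(4.8) = (4.8 - 4)/(3 - 4) × (4.8 - 5)/(3 - 5) × (4.8 - 6)/(3 - 6) = -0.032000
L_1(4.8) = (4.8 - 3)/(4 - 3) × (4.8 - 5)/(4 - 5) × (4.8 - 6)/(4 - 6) = 0.216000
L_2(4.8) = (4.8 - 3)/(5 - 3) × (4.8 - 4)/(5 - 4) × (4.8 - 6)/(5 - 6) = 0.864000
L_3(4.8) = (4.8 - 3)/(6 - 3) × (4.8 - 4)/(6 - 4) × (4.8 - 5)/(6 - 5) = -0.048000

P(4.8) = (-3)×L_0(4.8) + 13×L_1(4.8) + 2×L_2(4.8) + 18×L_3(4.8)
P(4.8) = 3.768000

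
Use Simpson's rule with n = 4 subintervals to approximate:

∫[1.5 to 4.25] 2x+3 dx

f(x) = 2x+3
a = 1.5, b = 4.25, n = 4
h = (b - a)/n = 0.687500

Simpson's rule: (h/3)[f(x₀) + 4f(x₁) + 2f(x₂) + ... + f(xₙ)]

x_0 = 1.5000, f(x_0) = 6.000000, coefficient = 1
x_1 = 2.1875, f(x_1) = 7.375000, coefficient = 4
x_2 = 2.8750, f(x_2) = 8.750000, coefficient = 2
x_3 = 3.5625, f(x_3) = 10.125000, coefficient = 4
x_4 = 4.2500, f(x_4) = 11.500000, coefficient = 1

I ≈ (0.687500/3) × 105.000000 = 24.062500
Exact value: 24.062500
Error: 0.000000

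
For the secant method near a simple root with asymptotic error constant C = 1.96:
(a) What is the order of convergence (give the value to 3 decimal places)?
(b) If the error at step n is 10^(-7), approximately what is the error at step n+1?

(a) Secant method has superlinear convergence with order φ = (1+√5)/2 ≈ 1.618.
    This means |e_{n+1}| ≈ C|e_n|^1.618.

(b) With |e_n| = 10^(-7) and C = 1.96:
    |e_{n+1}| ≈ 1.96 × (10^(-7))^1.618 = 1.96 × 10^(-11.33)

(a) ≈ 1.618 (golden ratio); (b) |e_{n+1}| ≈ 9.247e-12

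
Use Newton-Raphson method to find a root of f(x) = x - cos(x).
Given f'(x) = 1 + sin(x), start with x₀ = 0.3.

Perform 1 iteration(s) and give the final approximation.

f(x) = x - cos(x)
f'(x) = 1 + sin(x)
x₀ = 0.3

Newton-Raphson formula: x_{n+1} = x_n - f(x_n)/f'(x_n)

Iteration 1:
  f(0.300000) = -0.655336
  f'(0.300000) = 1.295520
  x_1 = 0.300000 - (-0.655336)/1.295520 = 0.805848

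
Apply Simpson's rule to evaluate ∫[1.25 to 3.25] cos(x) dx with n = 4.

f(x) = cos(x)
a = 1.25, b = 3.25, n = 4
h = (b - a)/n = 0.500000

Simpson's rule: (h/3)[f(x₀) + 4f(x₁) + 2f(x₂) + ... + f(xₙ)]

x_0 = 1.2500, f(x_0) = 0.315322, coefficient = 1
x_1 = 1.7500, f(x_1) = -0.178246, coefficient = 4
x_2 = 2.2500, f(x_2) = -0.628174, coefficient = 2
x_3 = 2.7500, f(x_3) = -0.924302, coefficient = 4
x_4 = 3.2500, f(x_4) = -0.994130, coefficient = 1

I ≈ (0.500000/3) × -6.345348 = -1.057558
Exact value: -1.057180
Error: 0.000378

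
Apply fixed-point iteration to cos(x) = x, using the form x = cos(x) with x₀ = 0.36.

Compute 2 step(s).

Equation: cos(x) = x
Fixed-point form: x = cos(x)
x₀ = 0.36

x_1 = g(0.360000) = 0.935897
x_2 = g(0.935897) = 0.593097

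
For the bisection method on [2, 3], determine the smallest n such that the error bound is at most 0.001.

We need (b-a)/2^n ≤ 0.001
(3 - 2)/2^n ≤ 0.001
1/2^n ≤ 0.001
2^n ≥ 1000
n ≥ log₂(1000) = 9.97
n ≥ 10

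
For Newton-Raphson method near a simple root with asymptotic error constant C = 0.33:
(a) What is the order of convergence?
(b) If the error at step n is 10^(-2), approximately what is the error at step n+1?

(a) Newton-Raphson has quadratic (order 2) convergence near simple roots.
    This means |e_{n+1}| ≈ C|e_n|².

(b) With |e_n| = 10^(-2) and C = 0.33:
    |e_{n+1}| ≈ 0.33 × (10^(-2))² = 0.33 × 10^(-4)

(a) 2 (quadratic); (b) |e_{n+1}| ≈ 3.300e-05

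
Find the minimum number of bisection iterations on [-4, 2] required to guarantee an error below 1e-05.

We need (b-a)/2^n ≤ 1e-05
(2 - (-4))/2^n ≤ 1e-05
6/2^n ≤ 1e-05
2^n ≥ 600000
n ≥ log₂(600000) = 19.19
n ≥ 20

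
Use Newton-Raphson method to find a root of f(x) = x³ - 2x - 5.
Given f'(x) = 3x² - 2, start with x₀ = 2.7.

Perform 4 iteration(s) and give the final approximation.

f(x) = x³ - 2x - 5
f'(x) = 3x² - 2
x₀ = 2.7

Newton-Raphson formula: x_{n+1} = x_n - f(x_n)/f'(x_n)

Iteration 1:
  f(2.700000) = 9.283000
  f'(2.700000) = 19.870000
  x_1 = 2.700000 - 9.283000/19.870000 = 2.232813
Iteration 2:
  f(2.232813) = 1.665964
  f'(2.232813) = 12.956366
  x_2 = 2.232813 - 1.665964/12.956366 = 2.104231
Iteration 3:
  f(2.104231) = 0.108623
  f'(2.104231) = 11.283360
  x_3 = 2.104231 - 0.108623/11.283360 = 2.094604
Iteration 4:
  f(2.094604) = 0.000584
  f'(2.094604) = 11.162095
  x_4 = 2.094604 - 0.000584/11.162095 = 2.094551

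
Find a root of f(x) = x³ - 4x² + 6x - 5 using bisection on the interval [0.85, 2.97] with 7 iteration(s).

f(x) = x³ - 4x² + 6x - 5
Initial interval: [0.85, 2.97]

Iteration 1:
  c_1 = (0.850000 + 2.970000)/2 = 1.910000
  f(c_1) = f(1.910000) = -1.164529
  f(a) × f(c) ≥ 0, new interval: [1.910000, 2.970000]
Iteration 2:
  c_2 = (1.910000 + 2.970000)/2 = 2.440000
  f(c_2) = f(2.440000) = 0.352384
  f(a) × f(c) < 0, new interval: [1.910000, 2.440000]
Iteration 3:
  c_3 = (1.910000 + 2.440000)/2 = 2.175000
  f(c_3) = f(2.175000) = -0.583391
  f(a) × f(c) ≥ 0, new interval: [2.175000, 2.440000]
Iteration 4:
  c_4 = (2.175000 + 2.440000)/2 = 2.307500
  f(c_4) = f(2.307500) = -0.166811
  f(a) × f(c) ≥ 0, new interval: [2.307500, 2.440000]
Iteration 5:
  c_5 = (2.307500 + 2.440000)/2 = 2.373750
  f(c_5) = f(2.373750) = 0.079087
  f(a) × f(c) < 0, new interval: [2.307500, 2.373750]
Iteration 6:
  c_6 = (2.307500 + 2.373750)/2 = 2.340625
  f(c_6) = f(2.340625) = -0.047178
  f(a) × f(c) ≥ 0, new interval: [2.340625, 2.373750]
Iteration 7:
  c_7 = (2.340625 + 2.373750)/2 = 2.357188
  f(c_7) = f(2.357188) = 0.015112
  f(a) × f(c) < 0, new interval: [2.340625, 2.357188]

After 7 iteration(s), the approximation is c_7 = 2.357188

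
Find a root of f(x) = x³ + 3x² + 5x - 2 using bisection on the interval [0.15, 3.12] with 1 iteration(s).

f(x) = x³ + 3x² + 5x - 2
Initial interval: [0.15, 3.12]

Iteration 1:
  c_1 = (0.150000 + 3.120000)/2 = 1.635000
  f(c_1) = f(1.635000) = 18.565398
  f(a) × f(c) < 0, new interval: [0.150000, 1.635000]

After 1 iteration(s), the approximation is c_1 = 1.635000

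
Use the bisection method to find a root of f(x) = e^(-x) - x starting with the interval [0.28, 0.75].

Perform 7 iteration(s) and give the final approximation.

f(x) = e^(-x) - x
Initial interval: [0.28, 0.75]

Iteration 1:
  c_1 = (0.280000 + 0.750000)/2 = 0.515000
  f(c_1) = f(0.515000) = 0.082501
  f(a) × f(c) ≥ 0, new interval: [0.515000, 0.750000]
Iteration 2:
  c_2 = (0.515000 + 0.750000)/2 = 0.632500
  f(c_2) = f(0.632500) = -0.101238
  f(a) × f(c) < 0, new interval: [0.515000, 0.632500]
Iteration 3:
  c_3 = (0.515000 + 0.632500)/2 = 0.573750
  f(c_3) = f(0.573750) = -0.010341
  f(a) × f(c) < 0, new interval: [0.515000, 0.573750]
Iteration 4:
  c_4 = (0.515000 + 0.573750)/2 = 0.544375
  f(c_4) = f(0.544375) = 0.035829
  f(a) × f(c) ≥ 0, new interval: [0.544375, 0.573750]
Iteration 5:
  c_5 = (0.544375 + 0.573750)/2 = 0.559063
  f(c_5) = f(0.559063) = 0.012682
  f(a) × f(c) ≥ 0, new interval: [0.559063, 0.573750]
Iteration 6:
  c_6 = (0.559063 + 0.573750)/2 = 0.566406
  f(c_6) = f(0.566406) = 0.001155
  f(a) × f(c) ≥ 0, new interval: [0.566406, 0.573750]
Iteration 7:
  c_7 = (0.566406 + 0.573750)/2 = 0.570078
  f(c_7) = f(0.570078) = -0.004597
  f(a) × f(c) < 0, new interval: [0.566406, 0.570078]

After 7 iteration(s), the approximation is c_7 = 0.570078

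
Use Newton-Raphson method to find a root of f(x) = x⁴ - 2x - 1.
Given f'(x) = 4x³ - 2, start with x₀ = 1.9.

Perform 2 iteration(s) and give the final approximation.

f(x) = x⁴ - 2x - 1
f'(x) = 4x³ - 2
x₀ = 1.9

Newton-Raphson formula: x_{n+1} = x_n - f(x_n)/f'(x_n)

Iteration 1:
  f(1.900000) = 8.232100
  f'(1.900000) = 25.436000
  x_1 = 1.900000 - 8.232100/25.436000 = 1.576360
Iteration 2:
  f(1.576360) = 2.022066
  f'(1.576360) = 13.668465
  x_2 = 1.576360 - 2.022066/13.668465 = 1.428424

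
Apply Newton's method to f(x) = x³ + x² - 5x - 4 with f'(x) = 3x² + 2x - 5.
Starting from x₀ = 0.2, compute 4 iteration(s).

f(x) = x³ + x² - 5x - 4
f'(x) = 3x² + 2x - 5
x₀ = 0.2

Newton-Raphson formula: x_{n+1} = x_n - f(x_n)/f'(x_n)

Iteration 1:
  f(0.200000) = -4.952000
  f'(0.200000) = -4.480000
  x_1 = 0.200000 - (-4.952000)/(-4.480000) = -0.905357
Iteration 2:
  f(-0.905357) = 0.604362
  f'(-0.905357) = -4.351700
  x_2 = -0.905357 - 0.604362/(-4.351700) = -0.766478
Iteration 3:
  f(-0.766478) = -0.030420
  f'(-0.766478) = -4.770491
  x_3 = -0.766478 - (-0.030420)/(-4.770491) = -0.772854
Iteration 4:
  f(-0.772854) = -0.000053
  f'(-0.772854) = -4.753797
  x_4 = -0.772854 - (-0.000053)/(-4.753797) = -0.772866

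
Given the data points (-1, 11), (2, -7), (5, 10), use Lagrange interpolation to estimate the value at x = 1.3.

Lagrange interpolation formula:
P(x) = Σ yᵢ × Lᵢ(x)
where Lᵢ(x) = Π_{j≠i} (x - xⱼ)/(xᵢ - xⱼ)

L_0(1.3) = (1.3 - 2)/(-1 - 2) × (1.3 - 5)/(-1 - 5) = 0.143889
L_1(1.3) = (1.3 - (-1))/(2 - (-1)) × (1.3 - 5)/(2 - 5) = 0.945556
L_2(1.3) = (1.3 - (-1))/(5 - (-1)) × (1.3 - 2)/(5 - 2) = -0.089444

P(1.3) = 11×L_0(1.3) + (-7)×L_1(1.3) + 10×L_2(1.3)
P(1.3) = -5.930556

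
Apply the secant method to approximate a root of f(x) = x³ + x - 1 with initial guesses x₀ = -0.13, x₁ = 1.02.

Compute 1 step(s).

f(x) = x³ + x - 1
x₀ = -0.13, x₁ = 1.02

Secant formula: x_{n+1} = x_n - f(x_n)(x_n - x_{n-1})/(f(x_n) - f(x_{n-1}))

Iteration 1:
  f(-0.130000) = -1.132197
  f(1.020000) = 1.081208
  x_2 = 1.020000 - 1.081208×(1.020000 - (-0.130000))/(1.081208 - (-1.132197))
       = 0.458246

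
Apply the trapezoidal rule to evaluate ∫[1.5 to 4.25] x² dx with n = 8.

f(x) = x²
a = 1.5, b = 4.25, n = 8
h = (b - a)/n = 0.343750

Trapezoidal rule: (h/2)[f(x₀) + 2f(x₁) + 2f(x₂) + ... + f(xₙ)]

x_0 = 1.5000, f(x_0) = 2.250000, coefficient = 1
x_1 = 1.8438, f(x_1) = 3.399414, coefficient = 2
x_2 = 2.1875, f(x_2) = 4.785156, coefficient = 2
x_3 = 2.5312, f(x_3) = 6.407227, coefficient = 2
x_4 = 2.8750, f(x_4) = 8.265625, coefficient = 2
x_5 = 3.2188, f(x_5) = 10.360352, coefficient = 2
x_6 = 3.5625, f(x_6) = 12.691406, coefficient = 2
x_7 = 3.9062, f(x_7) = 15.258789, coefficient = 2
x_8 = 4.2500, f(x_8) = 18.062500, coefficient = 1

I ≈ (0.343750/2) × 142.648438 = 24.517700
Exact value: 24.463542
Error: 0.054159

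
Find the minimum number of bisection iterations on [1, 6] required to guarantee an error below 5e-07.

We need (b-a)/2^n ≤ 5e-07
(6 - 1)/2^n ≤ 5e-07
5/2^n ≤ 5e-07
2^n ≥ 10000000
n ≥ log₂(10000000) = 23.25
n ≥ 24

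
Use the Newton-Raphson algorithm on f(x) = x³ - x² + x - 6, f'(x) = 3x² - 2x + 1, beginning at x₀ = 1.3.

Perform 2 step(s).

f(x) = x³ - x² + x - 6
f'(x) = 3x² - 2x + 1
x₀ = 1.3

Newton-Raphson formula: x_{n+1} = x_n - f(x_n)/f'(x_n)

Iteration 1:
  f(1.300000) = -4.193000
  f'(1.300000) = 3.470000
  x_1 = 1.300000 - (-4.193000)/3.470000 = 2.508357
Iteration 2:
  f(2.508357) = 5.998725
  f'(2.508357) = 14.858855
  x_2 = 2.508357 - 5.998725/14.858855 = 2.104644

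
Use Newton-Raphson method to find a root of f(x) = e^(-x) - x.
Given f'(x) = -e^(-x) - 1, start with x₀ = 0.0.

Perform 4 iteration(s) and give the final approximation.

f(x) = e^(-x) - x
f'(x) = -e^(-x) - 1
x₀ = 0.0

Newton-Raphson formula: x_{n+1} = x_n - f(x_n)/f'(x_n)

Iteration 1:
  f(0.000000) = 1.000000
  f'(0.000000) = -2.000000
  x_1 = 0.000000 - 1.000000/(-2.000000) = 0.500000
Iteration 2:
  f(0.500000) = 0.106531
  f'(0.500000) = -1.606531
  x_2 = 0.500000 - 0.106531/(-1.606531) = 0.566311
Iteration 3:
  f(0.566311) = 0.001305
  f'(0.566311) = -1.567616
  x_3 = 0.566311 - 0.001305/(-1.567616) = 0.567143
Iteration 4:
  f(0.567143) = 0.000000
  f'(0.567143) = -1.567143
  x_4 = 0.567143 - 0.000000/(-1.567143) = 0.567143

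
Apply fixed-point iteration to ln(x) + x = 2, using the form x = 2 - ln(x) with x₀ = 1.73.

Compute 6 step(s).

Equation: ln(x) + x = 2
Fixed-point form: x = 2 - ln(x)
x₀ = 1.73

x_1 = g(1.730000) = 1.451879
x_2 = g(1.451879) = 1.627142
x_3 = g(1.627142) = 1.513175
x_4 = g(1.513175) = 1.585790
x_5 = g(1.585790) = 1.538917
x_6 = g(1.538917) = 1.568921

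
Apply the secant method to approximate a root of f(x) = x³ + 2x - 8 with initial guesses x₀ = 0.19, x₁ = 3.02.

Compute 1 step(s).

f(x) = x³ + 2x - 8
x₀ = 0.19, x₁ = 3.02

Secant formula: x_{n+1} = x_n - f(x_n)(x_n - x_{n-1})/(f(x_n) - f(x_{n-1}))

Iteration 1:
  f(0.190000) = -7.613141
  f(3.020000) = 25.583608
  x_2 = 3.020000 - 25.583608×(3.020000 - 0.190000)/(25.583608 - (-7.613141))
       = 0.839015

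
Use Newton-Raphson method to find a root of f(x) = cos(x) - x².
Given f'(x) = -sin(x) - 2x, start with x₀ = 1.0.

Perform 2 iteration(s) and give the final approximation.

f(x) = cos(x) - x²
f'(x) = -sin(x) - 2x
x₀ = 1.0

Newton-Raphson formula: x_{n+1} = x_n - f(x_n)/f'(x_n)

Iteration 1:
  f(1.000000) = -0.459698
  f'(1.000000) = -2.841471
  x_1 = 1.000000 - (-0.459698)/(-2.841471) = 0.838218
Iteration 2:
  f(0.838218) = -0.033822
  f'(0.838218) = -2.419890
  x_2 = 0.838218 - (-0.033822)/(-2.419890) = 0.824242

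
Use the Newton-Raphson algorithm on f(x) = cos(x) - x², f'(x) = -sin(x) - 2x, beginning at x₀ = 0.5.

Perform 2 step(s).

f(x) = cos(x) - x²
f'(x) = -sin(x) - 2x
x₀ = 0.5

Newton-Raphson formula: x_{n+1} = x_n - f(x_n)/f'(x_n)

Iteration 1:
  f(0.500000) = 0.627583
  f'(0.500000) = -1.479426
  x_1 = 0.500000 - 0.627583/(-1.479426) = 0.924207
Iteration 2:
  f(0.924207) = -0.251691
  f'(0.924207) = -2.646557
  x_2 = 0.924207 - (-0.251691)/(-2.646557) = 0.829106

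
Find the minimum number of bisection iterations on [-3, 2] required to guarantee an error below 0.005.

We need (b-a)/2^n ≤ 0.005
(2 - (-3))/2^n ≤ 0.005
5/2^n ≤ 0.005
2^n ≥ 1000
n ≥ log₂(1000) = 9.97
n ≥ 10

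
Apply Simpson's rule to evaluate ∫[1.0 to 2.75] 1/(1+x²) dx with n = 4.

f(x) = 1/(1+x²)
a = 1.0, b = 2.75, n = 4
h = (b - a)/n = 0.437500

Simpson's rule: (h/3)[f(x₀) + 4f(x₁) + 2f(x₂) + ... + f(xₙ)]

x_0 = 1.0000, f(x_0) = 0.500000, coefficient = 1
x_1 = 1.4375, f(x_1) = 0.326115, coefficient = 4
x_2 = 1.8750, f(x_2) = 0.221453, coefficient = 2
x_3 = 2.3125, f(x_3) = 0.157538, coefficient = 4
x_4 = 2.7500, f(x_4) = 0.116788, coefficient = 1

I ≈ (0.437500/3) × 2.994307 = 0.436670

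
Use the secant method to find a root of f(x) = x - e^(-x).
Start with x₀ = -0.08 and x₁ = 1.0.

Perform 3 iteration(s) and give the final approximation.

f(x) = x - e^(-x)
x₀ = -0.08, x₁ = 1.0

Secant formula: x_{n+1} = x_n - f(x_n)(x_n - x_{n-1})/(f(x_n) - f(x_{n-1}))

Iteration 1:
  f(-0.080000) = -1.163287
  f(1.000000) = 0.632121
  x_2 = 1.000000 - 0.632121×(1.000000 - (-0.080000))/(0.632121 - (-1.163287))
       = 0.619758
Iteration 2:
  f(1.000000) = 0.632121
  f(0.619758) = 0.081683
  x_3 = 0.619758 - 0.081683×(0.619758 - 1.000000)/(0.081683 - 0.632121)
       = 0.563331
Iteration 3:
  f(0.619758) = 0.081683
  f(0.563331) = -0.005978
  x_4 = 0.563331 - (-0.005978)×(0.563331 - 0.619758)/(-0.005978 - 0.081683)
       = 0.567179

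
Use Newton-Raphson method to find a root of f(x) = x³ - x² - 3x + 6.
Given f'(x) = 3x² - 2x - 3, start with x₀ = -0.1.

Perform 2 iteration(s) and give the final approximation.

f(x) = x³ - x² - 3x + 6
f'(x) = 3x² - 2x - 3
x₀ = -0.1

Newton-Raphson formula: x_{n+1} = x_n - f(x_n)/f'(x_n)

Iteration 1:
  f(-0.100000) = 6.289000
  f'(-0.100000) = -2.770000
  x_1 = -0.100000 - 6.289000/(-2.770000) = 2.170397
Iteration 2:
  f(2.170397) = 5.002109
  f'(2.170397) = 6.791077
  x_2 = 2.170397 - 5.002109/6.791077 = 1.433826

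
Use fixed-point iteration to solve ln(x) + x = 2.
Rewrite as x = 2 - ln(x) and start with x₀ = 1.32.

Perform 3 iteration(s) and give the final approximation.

Equation: ln(x) + x = 2
Fixed-point form: x = 2 - ln(x)
x₀ = 1.32

x_1 = g(1.320000) = 1.722368
x_2 = g(1.722368) = 1.456300
x_3 = g(1.456300) = 1.624101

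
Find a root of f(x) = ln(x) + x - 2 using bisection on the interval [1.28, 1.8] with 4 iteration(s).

f(x) = ln(x) + x - 2
Initial interval: [1.28, 1.8]

Iteration 1:
  c_1 = (1.280000 + 1.800000)/2 = 1.540000
  f(c_1) = f(1.540000) = -0.028218
  f(a) × f(c) ≥ 0, new interval: [1.540000, 1.800000]
Iteration 2:
  c_2 = (1.540000 + 1.800000)/2 = 1.670000
  f(c_2) = f(1.670000) = 0.182824
  f(a) × f(c) < 0, new interval: [1.540000, 1.670000]
Iteration 3:
  c_3 = (1.540000 + 1.670000)/2 = 1.605000
  f(c_3) = f(1.605000) = 0.078124
  f(a) × f(c) < 0, new interval: [1.540000, 1.605000]
Iteration 4:
  c_4 = (1.540000 + 1.605000)/2 = 1.572500
  f(c_4) = f(1.572500) = 0.025167
  f(a) × f(c) < 0, new interval: [1.540000, 1.572500]

After 4 iteration(s), the approximation is c_4 = 1.572500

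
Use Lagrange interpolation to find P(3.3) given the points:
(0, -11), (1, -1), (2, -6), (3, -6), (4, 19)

Lagrange interpolation formula:
P(x) = Σ yᵢ × Lᵢ(x)
where Lᵢ(x) = Π_{j≠i} (x - xⱼ)/(xᵢ - xⱼ)

L_0(3.3) = (3.3 - 1)/(0 - 1) × (3.3 - 2)/(0 - 2) × (3.3 - 3)/(0 - 3) × (3.3 - 4)/(0 - 4) = -0.026162
L_1(3.3) = (3.3 - 0)/(1 - 0) × (3.3 - 2)/(1 - 2) × (3.3 - 3)/(1 - 3) × (3.3 - 4)/(1 - 4) = 0.150150
L_2(3.3) = (3.3 - 0)/(2 - 0) × (3.3 - 1)/(2 - 1) × (3.3 - 3)/(2 - 3) × (3.3 - 4)/(2 - 4) = -0.398475
L_3(3.3) = (3.3 - 0)/(3 - 0) × (3.3 - 1)/(3 - 1) × (3.3 - 2)/(3 - 2) × (3.3 - 4)/(3 - 4) = 1.151150
L_4(3.3) = (3.3 - 0)/(4 - 0) × (3.3 - 1)/(4 - 1) × (3.3 - 2)/(4 - 2) × (3.3 - 3)/(4 - 3) = 0.123337

P(3.3) = (-11)×L_0(3.3) + (-1)×L_1(3.3) + (-6)×L_2(3.3) + (-6)×L_3(3.3) + 19×L_4(3.3)
P(3.3) = -2.035000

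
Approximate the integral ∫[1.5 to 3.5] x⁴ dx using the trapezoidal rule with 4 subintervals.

f(x) = x⁴
a = 1.5, b = 3.5, n = 4
h = (b - a)/n = 0.500000

Trapezoidal rule: (h/2)[f(x₀) + 2f(x₁) + 2f(x₂) + ... + f(xₙ)]

x_0 = 1.5000, f(x_0) = 5.062500, coefficient = 1
x_1 = 2.0000, f(x_1) = 16.000000, coefficient = 2
x_2 = 2.5000, f(x_2) = 39.062500, coefficient = 2
x_3 = 3.0000, f(x_3) = 81.000000, coefficient = 2
x_4 = 3.5000, f(x_4) = 150.062500, coefficient = 1

I ≈ (0.500000/2) × 427.250000 = 106.812500
Exact value: 103.525000
Error: 3.287500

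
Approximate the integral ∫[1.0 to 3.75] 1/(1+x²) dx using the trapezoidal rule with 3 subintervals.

f(x) = 1/(1+x²)
a = 1.0, b = 3.75, n = 3
h = (b - a)/n = 0.916667

Trapezoidal rule: (h/2)[f(x₀) + 2f(x₁) + 2f(x₂) + ... + f(xₙ)]

x_0 = 1.0000, f(x_0) = 0.500000, coefficient = 1
x_1 = 1.9167, f(x_1) = 0.213967, coefficient = 2
x_2 = 2.8333, f(x_2) = 0.110769, coefficient = 2
x_3 = 3.7500, f(x_3) = 0.066390, coefficient = 1

I ≈ (0.916667/2) × 1.215863 = 0.557271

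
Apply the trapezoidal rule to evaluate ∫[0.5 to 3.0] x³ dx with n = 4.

f(x) = x³
a = 0.5, b = 3.0, n = 4
h = (b - a)/n = 0.625000

Trapezoidal rule: (h/2)[f(x₀) + 2f(x₁) + 2f(x₂) + ... + f(xₙ)]

x_0 = 0.5000, f(x_0) = 0.125000, coefficient = 1
x_1 = 1.1250, f(x_1) = 1.423828, coefficient = 2
x_2 = 1.7500, f(x_2) = 5.359375, coefficient = 2
x_3 = 2.3750, f(x_3) = 13.396484, coefficient = 2
x_4 = 3.0000, f(x_4) = 27.000000, coefficient = 1

I ≈ (0.625000/2) × 67.484375 = 21.088867
Exact value: 20.234375
Error: 0.854492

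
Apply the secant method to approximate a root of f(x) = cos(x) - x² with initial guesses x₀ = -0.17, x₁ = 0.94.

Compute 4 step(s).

f(x) = cos(x) - x²
x₀ = -0.17, x₁ = 0.94

Secant formula: x_{n+1} = x_n - f(x_n)(x_n - x_{n-1})/(f(x_n) - f(x_{n-1}))

Iteration 1:
  f(-0.170000) = 0.956685
  f(0.940000) = -0.293812
  x_2 = 0.940000 - (-0.293812)×(0.940000 - (-0.170000))/(-0.293812 - 0.956685)
       = 0.679199
Iteration 2:
  f(0.940000) = -0.293812
  f(0.679199) = 0.316766
  x_3 = 0.679199 - 0.316766×(0.679199 - 0.940000)/(0.316766 - (-0.293812))
       = 0.814502
Iteration 3:
  f(0.679199) = 0.316766
  f(0.814502) = 0.022818
  x_4 = 0.814502 - 0.022818×(0.814502 - 0.679199)/(0.022818 - 0.316766)
       = 0.825005
Iteration 4:
  f(0.814502) = 0.022818
  f(0.825005) = -0.002079
  x_5 = 0.825005 - (-0.002079)×(0.825005 - 0.814502)/(-0.002079 - 0.022818)
       = 0.824128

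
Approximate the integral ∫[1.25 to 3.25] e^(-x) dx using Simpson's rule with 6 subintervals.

f(x) = e^(-x)
a = 1.25, b = 3.25, n = 6
h = (b - a)/n = 0.333333

Simpson's rule: (h/3)[f(x₀) + 4f(x₁) + 2f(x₂) + ... + f(xₙ)]

x_0 = 1.2500, f(x_0) = 0.286505, coefficient = 1
x_1 = 1.5833, f(x_1) = 0.205290, coefficient = 4
x_2 = 1.9167, f(x_2) = 0.147096, coefficient = 2
x_3 = 2.2500, f(x_3) = 0.105399, coefficient = 4
x_4 = 2.5833, f(x_4) = 0.075522, coefficient = 2
x_5 = 2.9167, f(x_5) = 0.054114, coefficient = 4
x_6 = 3.2500, f(x_6) = 0.038774, coefficient = 1

I ≈ (0.333333/3) × 2.229726 = 0.247747
Exact value: 0.247731
Error: 0.000017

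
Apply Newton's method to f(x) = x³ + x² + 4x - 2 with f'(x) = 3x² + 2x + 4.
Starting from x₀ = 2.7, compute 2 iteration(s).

f(x) = x³ + x² + 4x - 2
f'(x) = 3x² + 2x + 4
x₀ = 2.7

Newton-Raphson formula: x_{n+1} = x_n - f(x_n)/f'(x_n)

Iteration 1:
  f(2.700000) = 35.773000
  f'(2.700000) = 31.270000
  x_1 = 2.700000 - 35.773000/31.270000 = 1.555996
Iteration 2:
  f(1.555996) = 10.412368
  f'(1.555996) = 14.375364
  x_2 = 1.555996 - 10.412368/14.375364 = 0.831676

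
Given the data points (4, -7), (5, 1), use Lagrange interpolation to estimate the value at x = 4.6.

Lagrange interpolation formula:
P(x) = Σ yᵢ × Lᵢ(x)
where Lᵢ(x) = Π_{j≠i} (x - xⱼ)/(xᵢ - xⱼ)

L_0(4.6) = (4.6 - 5)/(4 - 5) = 0.400000
L_1(4.6) = (4.6 - 4)/(5 - 4) = 0.600000

P(4.6) = (-7)×L_0(4.6) + 1×L_1(4.6)
P(4.6) = -2.200000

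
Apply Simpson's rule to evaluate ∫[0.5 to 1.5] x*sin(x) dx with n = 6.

f(x) = x*sin(x)
a = 0.5, b = 1.5, n = 6
h = (b - a)/n = 0.166667

Simpson's rule: (h/3)[f(x₀) + 4f(x₁) + 2f(x₂) + ... + f(xₙ)]

x_0 = 0.5000, f(x_0) = 0.239713, coefficient = 1
x_1 = 0.6667, f(x_1) = 0.412247, coefficient = 4
x_2 = 0.8333, f(x_2) = 0.616814, coefficient = 2
x_3 = 1.0000, f(x_3) = 0.841471, coefficient = 4
x_4 = 1.1667, f(x_4) = 1.072686, coefficient = 2
x_5 = 1.3333, f(x_5) = 1.295917, coefficient = 4
x_6 = 1.5000, f(x_6) = 1.496242, coefficient = 1

I ≈ (0.166667/3) × 15.313494 = 0.850750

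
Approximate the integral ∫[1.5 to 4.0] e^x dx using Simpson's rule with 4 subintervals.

f(x) = e^x
a = 1.5, b = 4.0, n = 4
h = (b - a)/n = 0.625000

Simpson's rule: (h/3)[f(x₀) + 4f(x₁) + 2f(x₂) + ... + f(xₙ)]

x_0 = 1.5000, f(x_0) = 4.481689, coefficient = 1
x_1 = 2.1250, f(x_1) = 8.372897, coefficient = 4
x_2 = 2.7500, f(x_2) = 15.642632, coefficient = 2
x_3 = 3.3750, f(x_3) = 29.224284, coefficient = 4
x_4 = 4.0000, f(x_4) = 54.598150, coefficient = 1

I ≈ (0.625000/3) × 240.753828 = 50.157047
Exact value: 50.116461
Error: 0.040587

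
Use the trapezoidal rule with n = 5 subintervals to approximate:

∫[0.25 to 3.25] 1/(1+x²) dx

f(x) = 1/(1+x²)
a = 0.25, b = 3.25, n = 5
h = (b - a)/n = 0.600000

Trapezoidal rule: (h/2)[f(x₀) + 2f(x₁) + 2f(x₂) + ... + f(xₙ)]

x_0 = 0.2500, f(x_0) = 0.941176, coefficient = 1
x_1 = 0.8500, f(x_1) = 0.580552, coefficient = 2
x_2 = 1.4500, f(x_2) = 0.322321, coefficient = 2
x_3 = 2.0500, f(x_3) = 0.192215, coefficient = 2
x_4 = 2.6500, f(x_4) = 0.124649, coefficient = 2
x_5 = 3.2500, f(x_5) = 0.086486, coefficient = 1

I ≈ (0.600000/2) × 3.467137 = 1.040141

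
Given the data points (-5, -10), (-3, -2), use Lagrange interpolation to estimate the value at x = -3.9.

Lagrange interpolation formula:
P(x) = Σ yᵢ × Lᵢ(x)
where Lᵢ(x) = Π_{j≠i} (x - xⱼ)/(xᵢ - xⱼ)

L_0(-3.9) = (-3.9 - (-3))/(-5 - (-3)) = 0.450000
L_1(-3.9) = (-3.9 - (-5))/(-3 - (-5)) = 0.550000

P(-3.9) = (-10)×L_0(-3.9) + (-2)×L_1(-3.9)
P(-3.9) = -5.600000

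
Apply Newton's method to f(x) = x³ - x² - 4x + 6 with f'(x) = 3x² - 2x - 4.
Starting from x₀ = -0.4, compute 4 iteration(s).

f(x) = x³ - x² - 4x + 6
f'(x) = 3x² - 2x - 4
x₀ = -0.4

Newton-Raphson formula: x_{n+1} = x_n - f(x_n)/f'(x_n)

Iteration 1:
  f(-0.400000) = 7.376000
  f'(-0.400000) = -2.720000
  x_1 = -0.400000 - 7.376000/(-2.720000) = 2.311765
Iteration 2:
  f(2.311765) = 3.763348
  f'(2.311765) = 7.409239
  x_2 = 2.311765 - 3.763348/7.409239 = 1.803838
Iteration 3:
  f(1.803838) = 1.400202
  f'(1.803838) = 2.153822
  x_3 = 1.803838 - 1.400202/2.153822 = 1.153737
Iteration 4:
  f(1.153737) = 1.589693
  f'(1.153737) = -2.314146
  x_4 = 1.153737 - 1.589693/(-2.314146) = 1.840683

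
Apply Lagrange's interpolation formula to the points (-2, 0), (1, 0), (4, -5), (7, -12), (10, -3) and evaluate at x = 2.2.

Lagrange interpolation formula:
P(x) = Σ yᵢ × Lᵢ(x)
where Lᵢ(x) = Π_{j≠i} (x - xⱼ)/(xᵢ - xⱼ)

L_0(2.2) = (2.2 - 1)/(-2 - 1) × (2.2 - 4)/(-2 - 4) × (2.2 - 7)/(-2 - 7) × (2.2 - 10)/(-2 - 10) = -0.041600
L_1(2.2) = (2.2 - (-2))/(1 - (-2)) × (2.2 - 4)/(1 - 4) × (2.2 - 7)/(1 - 7) × (2.2 - 10)/(1 - 10) = 0.582400
L_2(2.2) = (2.2 - (-2))/(4 - (-2)) × (2.2 - 1)/(4 - 1) × (2.2 - 7)/(4 - 7) × (2.2 - 10)/(4 - 10) = 0.582400
L_3(2.2) = (2.2 - (-2))/(7 - (-2)) × (2.2 - 1)/(7 - 1) × (2.2 - 4)/(7 - 4) × (2.2 - 10)/(7 - 10) = -0.145600
L_4(2.2) = (2.2 - (-2))/(10 - (-2)) × (2.2 - 1)/(10 - 1) × (2.2 - 4)/(10 - 4) × (2.2 - 7)/(10 - 7) = 0.022400

P(2.2) = 0×L_0(2.2) + 0×L_1(2.2) + (-5)×L_2(2.2) + (-12)×L_3(2.2) + (-3)×L_4(2.2)
P(2.2) = -1.232000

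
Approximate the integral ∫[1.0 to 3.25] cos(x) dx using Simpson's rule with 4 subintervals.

f(x) = cos(x)
a = 1.0, b = 3.25, n = 4
h = (b - a)/n = 0.562500

Simpson's rule: (h/3)[f(x₀) + 4f(x₁) + 2f(x₂) + ... + f(xₙ)]

x_0 = 1.0000, f(x_0) = 0.540302, coefficient = 1
x_1 = 1.5625, f(x_1) = 0.008296, coefficient = 4
x_2 = 2.1250, f(x_2) = -0.526266, coefficient = 2
x_3 = 2.6875, f(x_3) = -0.898659, coefficient = 4
x_4 = 3.2500, f(x_4) = -0.994130, coefficient = 1

I ≈ (0.562500/3) × -5.067813 = -0.950215
Exact value: -0.949666
Error: 0.000549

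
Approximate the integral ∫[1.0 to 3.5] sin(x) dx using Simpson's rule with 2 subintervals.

f(x) = sin(x)
a = 1.0, b = 3.5, n = 2
h = (b - a)/n = 1.250000

Simpson's rule: (h/3)[f(x₀) + 4f(x₁) + 2f(x₂) + ... + f(xₙ)]

x_0 = 1.0000, f(x_0) = 0.841471, coefficient = 1
x_1 = 2.2500, f(x_1) = 0.778073, coefficient = 4
x_2 = 3.5000, f(x_2) = -0.350783, coefficient = 1

I ≈ (1.250000/3) × 3.602981 = 1.501242
Exact value: 1.476759
Error: 0.024483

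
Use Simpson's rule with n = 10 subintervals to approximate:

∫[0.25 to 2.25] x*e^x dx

f(x) = x*e^x
a = 0.25, b = 2.25, n = 10
h = (b - a)/n = 0.200000

Simpson's rule: (h/3)[f(x₀) + 4f(x₁) + 2f(x₂) + ... + f(xₙ)]

x_0 = 0.2500, f(x_0) = 0.321006, coefficient = 1
x_1 = 0.4500, f(x_1) = 0.705740, coefficient = 4
x_2 = 0.6500, f(x_2) = 1.245102, coefficient = 2
x_3 = 0.8500, f(x_3) = 1.988700, coefficient = 4
x_4 = 1.0500, f(x_4) = 3.000534, coefficient = 2
x_5 = 1.2500, f(x_5) = 4.362929, coefficient = 4
x_6 = 1.4500, f(x_6) = 6.181516, coefficient = 2
x_7 = 1.6500, f(x_7) = 8.591517, coefficient = 4
x_8 = 1.8500, f(x_8) = 11.765666, coefficient = 2
x_9 = 2.0500, f(x_9) = 15.924197, coefficient = 4
x_10 = 2.2500, f(x_10) = 21.347406, coefficient = 1

I ≈ (0.200000/3) × 192.346379 = 12.823092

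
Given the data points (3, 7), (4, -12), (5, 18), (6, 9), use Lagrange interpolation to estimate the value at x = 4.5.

Lagrange interpolation formula:
P(x) = Σ yᵢ × Lᵢ(x)
where Lᵢ(x) = Π_{j≠i} (x - xⱼ)/(xᵢ - xⱼ)

L_0(4.5) = (4.5 - 4)/(3 - 4) × (4.5 - 5)/(3 - 5) × (4.5 - 6)/(3 - 6) = -0.062500
L_1(4.5) = (4.5 - 3)/(4 - 3) × (4.5 - 5)/(4 - 5) × (4.5 - 6)/(4 - 6) = 0.562500
L_2(4.5) = (4.5 - 3)/(5 - 3) × (4.5 - 4)/(5 - 4) × (4.5 - 6)/(5 - 6) = 0.562500
L_3(4.5) = (4.5 - 3)/(6 - 3) × (4.5 - 4)/(6 - 4) × (4.5 - 5)/(6 - 5) = -0.062500

P(4.5) = 7×L_0(4.5) + (-12)×L_1(4.5) + 18×L_2(4.5) + 9×L_3(4.5)
P(4.5) = 2.375000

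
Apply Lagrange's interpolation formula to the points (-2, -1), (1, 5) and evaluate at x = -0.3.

Lagrange interpolation formula:
P(x) = Σ yᵢ × Lᵢ(x)
where Lᵢ(x) = Π_{j≠i} (x - xⱼ)/(xᵢ - xⱼ)

L_0(-0.3) = (-0.3 - 1)/(-2 - 1) = 0.433333
L_1(-0.3) = (-0.3 - (-2))/(1 - (-2)) = 0.566667

P(-0.3) = (-1)×L_0(-0.3) + 5×L_1(-0.3)
P(-0.3) = 2.400000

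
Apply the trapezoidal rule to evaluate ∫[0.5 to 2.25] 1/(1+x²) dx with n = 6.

f(x) = 1/(1+x²)
a = 0.5, b = 2.25, n = 6
h = (b - a)/n = 0.291667

Trapezoidal rule: (h/2)[f(x₀) + 2f(x₁) + 2f(x₂) + ... + f(xₙ)]

x_0 = 0.5000, f(x_0) = 0.800000, coefficient = 1
x_1 = 0.7917, f(x_1) = 0.614728, coefficient = 2
x_2 = 1.0833, f(x_2) = 0.460064, coefficient = 2
x_3 = 1.3750, f(x_3) = 0.345946, coefficient = 2
x_4 = 1.6667, f(x_4) = 0.264706, coefficient = 2
x_5 = 1.9583, f(x_5) = 0.206822, coefficient = 2
x_6 = 2.2500, f(x_6) = 0.164948, coefficient = 1

I ≈ (0.291667/2) × 4.749480 = 0.692633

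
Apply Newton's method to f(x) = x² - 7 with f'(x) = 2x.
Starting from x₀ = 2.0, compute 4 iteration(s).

f(x) = x² - 7
f'(x) = 2x
x₀ = 2.0

Newton-Raphson formula: x_{n+1} = x_n - f(x_n)/f'(x_n)

Iteration 1:
  f(2.000000) = -3.000000
  f'(2.000000) = 4.000000
  x_1 = 2.000000 - (-3.000000)/4.000000 = 2.750000
Iteration 2:
  f(2.750000) = 0.562500
  f'(2.750000) = 5.500000
  x_2 = 2.750000 - 0.562500/5.500000 = 2.647727
Iteration 3:
  f(2.647727) = 0.010460
  f'(2.647727) = 5.295455
  x_3 = 2.647727 - 0.010460/5.295455 = 2.645752
Iteration 4:
  f(2.645752) = 0.000004
  f'(2.645752) = 5.291504
  x_4 = 2.645752 - 0.000004/5.291504 = 2.645751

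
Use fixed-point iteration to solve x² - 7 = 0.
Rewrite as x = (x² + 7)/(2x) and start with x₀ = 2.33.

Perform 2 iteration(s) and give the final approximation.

Equation: x² - 7 = 0
Fixed-point form: x = (x² + 7)/(2x)
x₀ = 2.33

x_1 = g(2.330000) = 2.667146
x_2 = g(2.667146) = 2.645837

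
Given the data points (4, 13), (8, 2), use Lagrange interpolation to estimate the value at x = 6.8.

Lagrange interpolation formula:
P(x) = Σ yᵢ × Lᵢ(x)
where Lᵢ(x) = Π_{j≠i} (x - xⱼ)/(xᵢ - xⱼ)

L_0(6.8) = (6.8 - 8)/(4 - 8) = 0.300000
L_1(6.8) = (6.8 - 4)/(8 - 4) = 0.700000

P(6.8) = 13×L_0(6.8) + 2×L_1(6.8)
P(6.8) = 5.300000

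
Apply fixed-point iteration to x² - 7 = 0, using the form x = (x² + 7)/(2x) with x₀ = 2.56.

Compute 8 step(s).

Equation: x² - 7 = 0
Fixed-point form: x = (x² + 7)/(2x)
x₀ = 2.56

x_1 = g(2.560000) = 2.647187
x_2 = g(2.647187) = 2.645752
x_3 = g(2.645752) = 2.645751
x_4 = g(2.645751) = 2.645751
x_5 = g(2.645751) = 2.645751
x_6 = g(2.645751) = 2.645751
x_7 = g(2.645751) = 2.645751
x_8 = g(2.645751) = 2.645751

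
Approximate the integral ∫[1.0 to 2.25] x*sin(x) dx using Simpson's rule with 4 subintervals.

f(x) = x*sin(x)
a = 1.0, b = 2.25, n = 4
h = (b - a)/n = 0.312500

Simpson's rule: (h/3)[f(x₀) + 4f(x₁) + 2f(x₂) + ... + f(xₙ)]

x_0 = 1.0000, f(x_0) = 0.841471, coefficient = 1
x_1 = 1.3125, f(x_1) = 1.268960, coefficient = 4
x_2 = 1.6250, f(x_2) = 1.622613, coefficient = 2
x_3 = 1.9375, f(x_3) = 1.808684, coefficient = 4
x_4 = 2.2500, f(x_4) = 1.750665, coefficient = 1

I ≈ (0.312500/3) × 18.147938 = 1.890410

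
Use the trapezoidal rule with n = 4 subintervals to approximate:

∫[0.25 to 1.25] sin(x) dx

f(x) = sin(x)
a = 0.25, b = 1.25, n = 4
h = (b - a)/n = 0.250000

Trapezoidal rule: (h/2)[f(x₀) + 2f(x₁) + 2f(x₂) + ... + f(xₙ)]

x_0 = 0.2500, f(x_0) = 0.247404, coefficient = 1
x_1 = 0.5000, f(x_1) = 0.479426, coefficient = 2
x_2 = 0.7500, f(x_2) = 0.681639, coefficient = 2
x_3 = 1.0000, f(x_3) = 0.841471, coefficient = 2
x_4 = 1.2500, f(x_4) = 0.948985, coefficient = 1

I ≈ (0.250000/2) × 5.201459 = 0.650182
Exact value: 0.653590
Error: 0.003408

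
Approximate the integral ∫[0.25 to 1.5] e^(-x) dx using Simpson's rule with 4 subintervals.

f(x) = e^(-x)
a = 0.25, b = 1.5, n = 4
h = (b - a)/n = 0.312500

Simpson's rule: (h/3)[f(x₀) + 4f(x₁) + 2f(x₂) + ... + f(xₙ)]

x_0 = 0.2500, f(x_0) = 0.778801, coefficient = 1
x_1 = 0.5625, f(x_1) = 0.569783, coefficient = 4
x_2 = 0.8750, f(x_2) = 0.416862, coefficient = 2
x_3 = 1.1875, f(x_3) = 0.304983, coefficient = 4
x_4 = 1.5000, f(x_4) = 0.223130, coefficient = 1

I ≈ (0.312500/3) × 5.334717 = 0.555700
Exact value: 0.555671
Error: 0.000029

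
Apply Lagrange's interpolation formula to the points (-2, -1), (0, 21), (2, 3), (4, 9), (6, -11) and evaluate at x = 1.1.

Lagrange interpolation formula:
P(x) = Σ yᵢ × Lᵢ(x)
where Lᵢ(x) = Π_{j≠i} (x - xⱼ)/(xᵢ - xⱼ)

L_0(1.1) = (1.1 - 0)/(-2 - 0) × (1.1 - 2)/(-2 - 2) × (1.1 - 4)/(-2 - 4) × (1.1 - 6)/(-2 - 6) = -0.036635
L_1(1.1) = (1.1 - (-2))/(0 - (-2)) × (1.1 - 2)/(0 - 2) × (1.1 - 4)/(0 - 4) × (1.1 - 6)/(0 - 6) = 0.412978
L_2(1.1) = (1.1 - (-2))/(2 - (-2)) × (1.1 - 0)/(2 - 0) × (1.1 - 4)/(2 - 4) × (1.1 - 6)/(2 - 6) = 0.757127
L_3(1.1) = (1.1 - (-2))/(4 - (-2)) × (1.1 - 0)/(4 - 0) × (1.1 - 2)/(4 - 2) × (1.1 - 6)/(4 - 6) = -0.156647
L_4(1.1) = (1.1 - (-2))/(6 - (-2)) × (1.1 - 0)/(6 - 0) × (1.1 - 2)/(6 - 2) × (1.1 - 4)/(6 - 4) = 0.023177

P(1.1) = (-1)×L_0(1.1) + 21×L_1(1.1) + 3×L_2(1.1) + 9×L_3(1.1) + (-11)×L_4(1.1)
P(1.1) = 9.315783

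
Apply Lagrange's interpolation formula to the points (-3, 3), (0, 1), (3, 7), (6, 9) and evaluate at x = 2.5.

Lagrange interpolation formula:
P(x) = Σ yᵢ × Lᵢ(x)
where Lᵢ(x) = Π_{j≠i} (x - xⱼ)/(xᵢ - xⱼ)

L_0(2.5) = (2.5 - 0)/(-3 - 0) × (2.5 - 3)/(-3 - 3) × (2.5 - 6)/(-3 - 6) = -0.027006
L_1(2.5) = (2.5 - (-3))/(0 - (-3)) × (2.5 - 3)/(0 - 3) × (2.5 - 6)/(0 - 6) = 0.178241
L_2(2.5) = (2.5 - (-3))/(3 - (-3)) × (2.5 - 0)/(3 - 0) × (2.5 - 6)/(3 - 6) = 0.891204
L_3(2.5) = (2.5 - (-3))/(6 - (-3)) × (2.5 - 0)/(6 - 0) × (2.5 - 3)/(6 - 3) = -0.042438

P(2.5) = 3×L_0(2.5) + 1×L_1(2.5) + 7×L_2(2.5) + 9×L_3(2.5)
P(2.5) = 5.953704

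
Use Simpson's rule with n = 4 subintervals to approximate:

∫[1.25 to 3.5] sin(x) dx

f(x) = sin(x)
a = 1.25, b = 3.5, n = 4
h = (b - a)/n = 0.562500

Simpson's rule: (h/3)[f(x₀) + 4f(x₁) + 2f(x₂) + ... + f(xₙ)]

x_0 = 1.2500, f(x_0) = 0.948985, coefficient = 1
x_1 = 1.8125, f(x_1) = 0.970932, coefficient = 4
x_2 = 2.3750, f(x_2) = 0.693685, coefficient = 2
x_3 = 2.9375, f(x_3) = 0.202679, coefficient = 4
x_4 = 3.5000, f(x_4) = -0.350783, coefficient = 1

I ≈ (0.562500/3) × 6.680013 = 1.252502
Exact value: 1.251779
Error: 0.000723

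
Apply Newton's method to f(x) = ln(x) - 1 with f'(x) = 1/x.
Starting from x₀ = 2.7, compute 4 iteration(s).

f(x) = ln(x) - 1
f'(x) = 1/x
x₀ = 2.7

Newton-Raphson formula: x_{n+1} = x_n - f(x_n)/f'(x_n)

Iteration 1:
  f(2.700000) = -0.006748
  f'(2.700000) = 0.370370
  x_1 = 2.700000 - (-0.006748)/0.370370 = 2.718220
Iteration 2:
  f(2.718220) = -0.000023
  f'(2.718220) = 0.367888
  x_2 = 2.718220 - (-0.000023)/0.367888 = 2.718282
Iteration 3:
  f(2.718282) = 0.000000
  f'(2.718282) = 0.367879
  x_3 = 2.718282 - 0.000000/0.367879 = 2.718282
Iteration 4:
  f(2.718282) = 0.000000
  f'(2.718282) = 0.367879
  x_4 = 2.718282 - 0.000000/0.367879 = 2.718282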